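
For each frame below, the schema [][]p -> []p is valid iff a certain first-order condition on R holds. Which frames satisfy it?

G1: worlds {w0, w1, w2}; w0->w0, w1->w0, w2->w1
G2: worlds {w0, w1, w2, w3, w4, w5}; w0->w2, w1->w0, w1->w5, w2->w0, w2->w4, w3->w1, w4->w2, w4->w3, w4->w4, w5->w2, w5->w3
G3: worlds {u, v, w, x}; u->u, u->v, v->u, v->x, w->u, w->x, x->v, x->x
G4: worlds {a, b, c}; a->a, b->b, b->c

Frame correspondent (Sahlqvist): forall x forall y (Rxy -> exists z (Rxz & Rzy)) — i.e. density.
G1: fails — Rw2w1 but no z with Rw2z and Rzw1.
G2: fails — Rw1w5 but no z with Rw1z and Rzw5.
G3: ✓.
G4: ✓.
Valid on: G3, G4.

G3, G4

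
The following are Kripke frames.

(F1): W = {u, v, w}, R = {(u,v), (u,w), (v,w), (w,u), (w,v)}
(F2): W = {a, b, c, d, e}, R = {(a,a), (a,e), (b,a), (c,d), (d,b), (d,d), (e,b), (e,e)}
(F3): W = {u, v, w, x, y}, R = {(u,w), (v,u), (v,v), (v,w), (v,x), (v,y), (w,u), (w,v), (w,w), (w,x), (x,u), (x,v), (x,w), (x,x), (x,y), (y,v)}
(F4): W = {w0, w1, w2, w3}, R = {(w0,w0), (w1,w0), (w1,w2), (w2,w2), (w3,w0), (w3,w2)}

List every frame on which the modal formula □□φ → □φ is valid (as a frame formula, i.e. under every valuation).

This is the axiom for density; its first-order frame correspondent is ∀x ∀y (Rxy → ∃z (Rxz ∧ Rzy)).
(F1): fails — Rwu but no z with Rwz and Rzu.
(F2): satisfies the condition.
(F3): satisfies the condition.
(F4): satisfies the condition.

(F2), (F3), (F4)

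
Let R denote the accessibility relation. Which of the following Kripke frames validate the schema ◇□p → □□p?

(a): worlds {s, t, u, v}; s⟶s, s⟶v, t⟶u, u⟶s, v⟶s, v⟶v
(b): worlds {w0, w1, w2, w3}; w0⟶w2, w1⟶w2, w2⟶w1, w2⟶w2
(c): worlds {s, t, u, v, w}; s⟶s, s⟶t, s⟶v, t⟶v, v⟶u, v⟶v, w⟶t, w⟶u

(a)

The schema corresponds to a generalized confluence (Geach) condition: ∀x ∀y ∀z ((xRy ∧ xR²z) → ∃w (yRw ∧ z = w)).
(a): satisfies the condition.
(b): fails — w2Rw1, w2R²w1 but no w with w1Rw and w1=w.
(c): fails — sRs, sR²u but no w* with sRw* and u=w*.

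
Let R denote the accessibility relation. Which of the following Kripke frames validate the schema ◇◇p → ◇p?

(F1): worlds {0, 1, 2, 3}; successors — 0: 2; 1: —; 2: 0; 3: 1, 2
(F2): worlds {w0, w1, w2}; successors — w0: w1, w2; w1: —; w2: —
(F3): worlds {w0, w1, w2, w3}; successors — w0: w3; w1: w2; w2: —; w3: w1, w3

(F2)

The schema corresponds to transitivity: ∀x ∀y ∀z (Rxy ∧ Ryz → Rxz).
(F1): fails — R20 and R02 but not R22.
(F2): condition met.
(F3): fails — Rw3w1 and Rw1w2 but not Rw3w2.
Valid on: (F2).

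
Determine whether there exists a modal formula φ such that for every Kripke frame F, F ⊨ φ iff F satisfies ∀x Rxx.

Yes: it is reflexivity, defined by the T schema □r → r.
Suppose □r→r is valid. At any x set V(r)={w : Rxw}. Then □r holds at x, so r holds at x, i.e. Rxx.

Yes — defined by □r → r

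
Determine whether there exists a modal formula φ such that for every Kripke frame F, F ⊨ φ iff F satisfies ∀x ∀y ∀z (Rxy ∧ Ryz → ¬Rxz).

Modal frame validity is preserved under surjective bounded morphisms.
The 7-cycle (worlds w0,w1,w2,w3,w4,w5,w6 with w0→w1→w2→w3→w4→w5→w6→w0) is intransitive. Mapping every world to a single reflexive point • is a surjective bounded morphism; the reflexive point is not intransitive (R••∧R•• but R••).
So the class is not modally definable.

Not definable by any modal formula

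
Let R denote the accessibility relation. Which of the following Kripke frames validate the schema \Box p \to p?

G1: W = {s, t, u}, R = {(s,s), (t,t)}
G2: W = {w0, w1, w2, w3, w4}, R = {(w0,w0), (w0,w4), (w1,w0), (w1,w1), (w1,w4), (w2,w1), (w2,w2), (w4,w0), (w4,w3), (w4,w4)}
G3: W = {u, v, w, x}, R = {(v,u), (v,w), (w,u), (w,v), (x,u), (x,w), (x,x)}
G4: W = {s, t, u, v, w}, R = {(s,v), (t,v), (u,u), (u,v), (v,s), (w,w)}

Frame correspondent (Sahlqvist): \forall x Rxx — i.e. reflexivity.
G1: fails — world u does not see itself.
G2: fails — world w3 does not see itself.
G3: fails — world u does not see itself.
G4: fails — world s does not see itself.
Valid on no frame.

none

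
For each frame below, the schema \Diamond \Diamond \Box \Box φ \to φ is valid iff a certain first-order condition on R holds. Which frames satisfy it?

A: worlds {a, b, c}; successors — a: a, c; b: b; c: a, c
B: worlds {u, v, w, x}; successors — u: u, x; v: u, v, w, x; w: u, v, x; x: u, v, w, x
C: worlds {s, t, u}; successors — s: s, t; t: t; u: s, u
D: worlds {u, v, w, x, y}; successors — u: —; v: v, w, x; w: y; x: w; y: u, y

Frame correspondent (Sahlqvist): \forall x \forall y (x R^2 y \to \exists w (y R^2 w \wedge x = w)) — i.e. a generalized confluence (Geach) condition.
A: holds.
B: holds.
C: fails — sR²t but no w with tR²w and s=w.
D: fails — vR²w but no t with wR²t and v=t.

A, B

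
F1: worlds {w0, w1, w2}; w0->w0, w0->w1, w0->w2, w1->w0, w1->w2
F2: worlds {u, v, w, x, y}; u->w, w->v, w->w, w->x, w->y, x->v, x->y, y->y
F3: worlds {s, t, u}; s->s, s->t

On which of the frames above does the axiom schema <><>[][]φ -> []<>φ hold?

none

Frame correspondent (Sahlqvist): forall x forall y forall z ((x R^2 y & xRz) -> exists w (y R^2 w & zRw)) — i.e. a generalized confluence (Geach) condition.
F1: fails — w0R²w0, w0Rw2 but no w with w0R²w and w2Rw.
F2: fails — uR²v, uRw but no t with vR²t and wRt.
F3: fails — sR²s, sRt but no w with sR²w and tRw.
Valid on no frame.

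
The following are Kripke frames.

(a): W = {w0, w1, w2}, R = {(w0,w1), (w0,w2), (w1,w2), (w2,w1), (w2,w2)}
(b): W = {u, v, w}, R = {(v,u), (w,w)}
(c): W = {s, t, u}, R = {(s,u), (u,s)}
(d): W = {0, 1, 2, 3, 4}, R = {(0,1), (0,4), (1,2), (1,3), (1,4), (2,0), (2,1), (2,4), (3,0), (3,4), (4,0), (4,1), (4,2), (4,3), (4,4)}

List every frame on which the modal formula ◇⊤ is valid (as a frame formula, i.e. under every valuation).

(a), (d)

This is the axiom for seriality; its first-order frame correspondent is ∀x ∃y Rxy.
(a): condition met.
(b): fails — world u has no successor.
(c): fails — world t has no successor.
(d): condition met.
Valid on: (a), (d).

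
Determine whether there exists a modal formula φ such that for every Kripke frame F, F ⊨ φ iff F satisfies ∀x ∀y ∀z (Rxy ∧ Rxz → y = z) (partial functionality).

Definable; ◇p → □p defines it

Yes: it is partial functionality, defined by the CD schema ◇p → □p.
Suppose ◇p→□p is valid. Take Rxy, Rxz and set V(p)={y}. Then ◇p at x, so □p at x, so p at z, i.e. z=y.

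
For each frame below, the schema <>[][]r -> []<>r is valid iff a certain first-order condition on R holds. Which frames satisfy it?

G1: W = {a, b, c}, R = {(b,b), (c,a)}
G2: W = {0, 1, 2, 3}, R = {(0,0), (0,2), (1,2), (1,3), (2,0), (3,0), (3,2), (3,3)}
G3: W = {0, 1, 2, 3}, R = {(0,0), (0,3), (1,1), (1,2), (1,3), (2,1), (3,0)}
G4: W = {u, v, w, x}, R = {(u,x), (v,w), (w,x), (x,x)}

G2, G4

Frame correspondent (Sahlqvist): forall x forall y forall z ((xRy & xRz) -> exists w (y R^2 w & zRw)) — i.e. a generalized confluence (Geach) condition.
G1: fails — cRa, cRa but no w with aR²w and aRw.
G2: satisfies the condition.
G3: fails — 1R2, 1R3 but no w with 2R²w and 3Rw.
G4: satisfies the condition.
Valid on: G2, G4.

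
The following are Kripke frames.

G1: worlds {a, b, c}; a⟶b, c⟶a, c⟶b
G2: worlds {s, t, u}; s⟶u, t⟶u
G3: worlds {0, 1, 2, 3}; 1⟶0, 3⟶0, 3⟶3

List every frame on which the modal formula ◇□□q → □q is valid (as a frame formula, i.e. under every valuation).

none

Frame correspondent (Sahlqvist): ∀x ∀y ∀z ((xRy ∧ xRz) → ∃w (yR²w ∧ z = w)) — i.e. a generalized confluence (Geach) condition.
G1: fails — aRb, aRb but no w with bR²w and b=w.
G2: fails — sRu, sRu but no w with uR²w and u=w.
G3: fails — 1R0, 1R0 but no w with 0R²w and 0=w.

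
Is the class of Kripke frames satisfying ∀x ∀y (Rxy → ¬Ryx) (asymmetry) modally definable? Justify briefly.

Any modally definable frame class is closed under surjective bounded morphisms.
The 3-cycle (worlds a,b,c with a→b→c→a) is asymmetric. Mapping every world to a single reflexive point • is a surjective bounded morphism, and the reflexive point is not asymmetric (R•• but asymmetry requires ¬R••).
So the class is not modally definable.

No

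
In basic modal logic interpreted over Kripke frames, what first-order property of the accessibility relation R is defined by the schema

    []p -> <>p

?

This schema is the D axiom.
Its frame correspondent is seriality — forall x exists y Rxy.

seriality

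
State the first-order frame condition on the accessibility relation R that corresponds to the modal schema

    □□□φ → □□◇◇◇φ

This is a Sahlqvist (Geach-type) schema ◇^0□^3φ → □^2◇^3φ.
Minimal-valuation argument: fix x; take any y with xR^0y and any z with xR^2z. Set V(φ) to the set of worlds R-reachable from y in exactly 3 steps. Then □^3φ holds at y, so the antecedent holds at x; validity forces ◇^3φ at z, giving a w with zR^3w and yR^3w.
First-order correspondent: ∀x ∀z (xR²z → ∃w (xR³w ∧ zR³w)).

∀x ∀z (xR²z → ∃w (xR³w ∧ zR³w))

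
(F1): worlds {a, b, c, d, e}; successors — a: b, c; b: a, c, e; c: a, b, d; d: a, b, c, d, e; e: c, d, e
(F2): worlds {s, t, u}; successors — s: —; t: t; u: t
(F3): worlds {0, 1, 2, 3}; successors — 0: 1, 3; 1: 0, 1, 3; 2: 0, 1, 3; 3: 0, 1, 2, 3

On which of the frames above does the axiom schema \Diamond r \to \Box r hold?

(F2)

This is the axiom for partial functionality; its first-order frame correspondent is \forall x \forall y \forall z (Rxy \wedge Rxz \to y = z).
(F1): fails — a sees both b and c.
(F2): satisfies the condition.
(F3): fails — 0 sees both 1 and 3.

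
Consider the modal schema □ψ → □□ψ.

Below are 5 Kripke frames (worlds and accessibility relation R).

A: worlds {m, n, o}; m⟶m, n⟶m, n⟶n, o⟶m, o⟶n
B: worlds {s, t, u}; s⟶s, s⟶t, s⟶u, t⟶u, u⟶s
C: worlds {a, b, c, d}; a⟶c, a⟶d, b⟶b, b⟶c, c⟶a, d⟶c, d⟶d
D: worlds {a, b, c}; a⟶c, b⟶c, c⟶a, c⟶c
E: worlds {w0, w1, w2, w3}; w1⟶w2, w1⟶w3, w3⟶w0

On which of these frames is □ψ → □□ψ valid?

A

This is the axiom for transitivity; its first-order frame correspondent is ∀x ∀y ∀z (Rxy ∧ Ryz → Rxz).
A: satisfies the condition.
B: fails — Rus and Rsu but not Ruu.
C: fails — Rbc and Rca but not Rba.
D: fails — Rac and Rca but not Raa.
E: fails — Rw1w3 and Rw3w0 but not Rw1w0.
Valid on: A.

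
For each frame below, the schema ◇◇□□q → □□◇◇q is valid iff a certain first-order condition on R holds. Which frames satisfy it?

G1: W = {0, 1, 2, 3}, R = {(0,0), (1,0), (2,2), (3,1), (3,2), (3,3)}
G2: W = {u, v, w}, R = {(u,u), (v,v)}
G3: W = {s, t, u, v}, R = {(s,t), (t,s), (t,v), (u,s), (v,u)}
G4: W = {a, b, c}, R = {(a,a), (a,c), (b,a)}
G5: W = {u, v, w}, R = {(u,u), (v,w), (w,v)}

G2, G3, G5

This is the axiom for a generalized confluence (Geach) condition; its first-order frame correspondent is ∀x ∀y ∀z ((xR²y ∧ xR²z) → ∃w (yR²w ∧ zR²w)).
G1: fails — 3R²0, 3R²2 but no w with 0R²w and 2R²w.
G2: holds.
G3: holds.
G4: fails — aR²a, aR²c but no w with aR²w and cR²w.
G5: holds.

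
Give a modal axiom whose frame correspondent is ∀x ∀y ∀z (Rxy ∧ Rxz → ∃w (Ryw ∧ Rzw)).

The condition is convergence. The .2 schema ◇□r → □◇r defines it.
Suppose ◇□r→□◇r is valid. Take Rxy, Rxz and set V(r)={w : Ryw}. Then □r at y so ◇□r at x, so □◇r at x, so ◇r at z, giving w with Rzw and Ryw.

◇□r → □◇r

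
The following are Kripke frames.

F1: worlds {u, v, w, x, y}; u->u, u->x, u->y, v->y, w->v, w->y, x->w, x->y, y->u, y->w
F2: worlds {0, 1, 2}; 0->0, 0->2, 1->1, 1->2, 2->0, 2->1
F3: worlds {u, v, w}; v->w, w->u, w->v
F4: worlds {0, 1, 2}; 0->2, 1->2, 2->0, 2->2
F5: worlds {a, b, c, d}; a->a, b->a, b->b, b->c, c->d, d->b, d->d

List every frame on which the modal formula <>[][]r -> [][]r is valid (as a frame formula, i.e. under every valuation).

The schema corresponds to a generalized confluence (Geach) condition: forall x forall y forall z ((xRy & x R^2 z) -> exists w (y R^2 w & z = w)).
F1: fails — uRx, uR²x but no t with xR²t and x=t.
F2: ✓.
F3: fails — vRw, vR²u but no t with wR²t and u=t.
F4: ✓.
F5: fails — bRa, bR²b but no w with aR²w and b=w.

F2, F4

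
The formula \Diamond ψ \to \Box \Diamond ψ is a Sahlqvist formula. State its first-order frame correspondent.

Suppose ◇ψ→□◇ψ is valid. Take Rxy, Rxz and set V(ψ)={y}. Then ◇ψ at x, so □◇ψ at x, so ◇ψ at z, so some w with Rzw has ψ; w=y, i.e. Rzy. By symmetry of the argument, Ryz.

the Euclidean property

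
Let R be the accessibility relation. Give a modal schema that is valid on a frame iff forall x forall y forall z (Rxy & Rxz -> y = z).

The condition is partial functionality. The CD schema ◇s → □s defines it.
Suppose ◇s→□s is valid. Take Rxy, Rxz and set V(s)={y}. Then ◇s at x, so □s at x, so s at z, i.e. z=y.

◇s → □s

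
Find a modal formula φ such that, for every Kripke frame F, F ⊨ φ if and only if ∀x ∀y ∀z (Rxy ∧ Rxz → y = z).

◇ψ → □ψ

A defining formula is ◇ψ → □ψ (the CD axiom).
Suppose ◇ψ→□ψ is valid. Take Rxy, Rxz and set V(ψ)={y}. Then ◇ψ at x, so □ψ at x, so ψ at z, i.e. z=y.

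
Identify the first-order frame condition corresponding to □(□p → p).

This schema is the T□ axiom.
Its frame correspondent is shift-reflexivity — ∀x ∀y (Rxy → Ryy).

Shift-reflexivity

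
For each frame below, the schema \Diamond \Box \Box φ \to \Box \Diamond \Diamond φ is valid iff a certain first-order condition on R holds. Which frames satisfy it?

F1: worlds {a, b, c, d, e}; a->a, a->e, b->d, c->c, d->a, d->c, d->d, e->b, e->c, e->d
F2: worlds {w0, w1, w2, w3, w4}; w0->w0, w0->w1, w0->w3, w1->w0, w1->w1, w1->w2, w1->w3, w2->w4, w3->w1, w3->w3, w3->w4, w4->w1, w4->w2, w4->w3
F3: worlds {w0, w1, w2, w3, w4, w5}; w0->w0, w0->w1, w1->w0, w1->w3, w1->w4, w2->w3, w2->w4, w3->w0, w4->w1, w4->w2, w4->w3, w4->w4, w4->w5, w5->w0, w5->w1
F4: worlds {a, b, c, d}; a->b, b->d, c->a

F1, F2, F3

This is the axiom for a generalized confluence (Geach) condition; its first-order frame correspondent is \forall x \forall y \forall z ((xRy \wedge xRz) \to \exists w (y R^2 w \wedge z R^2 w)).
F1: satisfies the condition.
F2: satisfies the condition.
F3: satisfies the condition.
F4: fails — aRb, aRb but no w with bR²w and bR²w.
Valid on: F1, F2, F3.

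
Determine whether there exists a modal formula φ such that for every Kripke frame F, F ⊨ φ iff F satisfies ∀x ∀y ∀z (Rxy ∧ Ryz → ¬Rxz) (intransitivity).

Any modally definable frame class is closed under surjective bounded morphisms.
The 5-cycle (worlds w0,w1,w2,w3,w4 with w0→w1→w2→w3→w4→w0) is intransitive. Mapping every world to a single reflexive point • is a surjective bounded morphism; the reflexive point is not intransitive (R••∧R•• but R••).
So the class is not modally definable.

No — not modally definable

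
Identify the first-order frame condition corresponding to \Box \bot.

emptiness of R: \forall x \forall y \neg Rxy

This schema is the Ver axiom.
It corresponds to emptiness of R: \forall x \forall y \neg Rxy.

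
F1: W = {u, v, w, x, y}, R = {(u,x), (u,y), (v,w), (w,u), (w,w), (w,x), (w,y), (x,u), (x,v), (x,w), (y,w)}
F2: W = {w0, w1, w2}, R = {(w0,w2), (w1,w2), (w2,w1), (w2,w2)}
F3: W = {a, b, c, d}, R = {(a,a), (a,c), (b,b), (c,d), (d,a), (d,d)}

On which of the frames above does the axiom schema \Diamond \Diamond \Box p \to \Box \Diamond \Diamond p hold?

F2, F3

The schema corresponds to a generalized confluence (Geach) condition: \forall x \forall y \forall z ((x R^2 y \wedge xRz) \to \exists w (yRw \wedge z R^2 w)).
F1: fails — wR²u, wRu but no t with uRt and uR²t.
F2: ✓.
F3: ✓.
Valid on: F2, F3.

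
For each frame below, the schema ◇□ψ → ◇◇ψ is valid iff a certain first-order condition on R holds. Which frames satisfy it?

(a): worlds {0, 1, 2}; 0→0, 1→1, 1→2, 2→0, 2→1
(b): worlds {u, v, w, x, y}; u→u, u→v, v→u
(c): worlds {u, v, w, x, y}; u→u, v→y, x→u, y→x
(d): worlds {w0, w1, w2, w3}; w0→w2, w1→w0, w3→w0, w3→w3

The schema corresponds to a generalized confluence (Geach) condition: ∀x ∀y (xRy → ∃w (yRw ∧ xR²w)).
(a): condition met.
(b): condition met.
(c): condition met.
(d): fails — w0Rw2 but no w with w2Rw and w0R²w.

(a), (b), (c)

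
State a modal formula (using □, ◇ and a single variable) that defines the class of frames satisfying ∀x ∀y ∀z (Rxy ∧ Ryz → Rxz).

This is transitivity; the standard corresponding axiom is 4: □ψ → □□ψ.
Suppose □ψ→□□ψ is valid. Take Rxy, Ryz and set V(ψ)={w : Rxw}. Then □ψ at x, so □□ψ at x, so □ψ at y, so ψ at z, i.e. Rxz.

□ψ → □□ψ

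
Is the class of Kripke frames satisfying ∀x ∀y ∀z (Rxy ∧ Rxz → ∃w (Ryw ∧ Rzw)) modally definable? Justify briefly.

This is a Sahlqvist condition; the .2 axiom ◇□q → □◇q defines it.
Suppose ◇□q→□◇q is valid. Take Rxy, Rxz and set V(q)={w : Ryw}. Then □q at y so ◇□q at x, so □◇q at x, so ◇q at z, giving w with Rzw and Ryw.

Definable; ◇□q → □◇q defines it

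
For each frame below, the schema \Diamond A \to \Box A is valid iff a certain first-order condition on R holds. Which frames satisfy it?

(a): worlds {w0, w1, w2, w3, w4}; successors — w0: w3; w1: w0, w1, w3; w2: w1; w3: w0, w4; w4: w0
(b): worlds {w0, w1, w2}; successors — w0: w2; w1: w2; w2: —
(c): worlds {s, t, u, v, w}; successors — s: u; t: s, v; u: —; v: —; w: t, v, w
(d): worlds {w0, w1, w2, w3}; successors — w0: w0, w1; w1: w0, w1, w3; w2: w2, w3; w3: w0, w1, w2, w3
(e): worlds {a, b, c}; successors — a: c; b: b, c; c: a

(b)

Frame correspondent (Sahlqvist): \forall x \forall y \forall z (Rxy \wedge Rxz \to y = z) — i.e. partial functionality.
(a): fails — w1 sees both w0 and w1.
(b): satisfies the condition.
(c): fails — t sees both s and v.
(d): fails — w0 sees both w0 and w1.
(e): fails — b sees both b and c.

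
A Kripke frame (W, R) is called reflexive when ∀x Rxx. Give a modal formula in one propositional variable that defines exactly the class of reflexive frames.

□r → r

A defining formula is □r → r (the T axiom).
Suppose □r→r is valid. At any x set V(r)={w : Rxw}. Then □r holds at x, so r holds at x, i.e. Rxx.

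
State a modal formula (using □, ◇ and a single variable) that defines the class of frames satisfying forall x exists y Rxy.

□s → ◇s

The condition is seriality. The D schema □s → ◇s defines it.
Suppose □s→◇s is valid. At any x set V(s)=W. Then □s at x, so ◇s at x, so x has a successor.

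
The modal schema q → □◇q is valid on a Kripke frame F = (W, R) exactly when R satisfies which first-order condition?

This schema is the B axiom.
Its frame correspondent is symmetry — ∀x ∀y (Rxy → Ryx).

Symmetry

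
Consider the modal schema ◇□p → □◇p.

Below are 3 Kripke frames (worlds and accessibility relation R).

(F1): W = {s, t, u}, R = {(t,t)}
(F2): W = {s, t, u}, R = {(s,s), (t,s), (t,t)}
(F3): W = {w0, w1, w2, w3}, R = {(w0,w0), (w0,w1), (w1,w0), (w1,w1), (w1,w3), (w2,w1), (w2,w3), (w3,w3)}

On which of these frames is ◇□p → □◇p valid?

(F1), (F2)

This is the axiom for convergence; its first-order frame correspondent is ∀x ∀y ∀z (Rxy ∧ Rxz → ∃w (Ryw ∧ Rzw)).
(F1): holds.
(F2): holds.
(F3): fails — Rw1w0 and Rw1w3 but w0 and w3 have no common successor.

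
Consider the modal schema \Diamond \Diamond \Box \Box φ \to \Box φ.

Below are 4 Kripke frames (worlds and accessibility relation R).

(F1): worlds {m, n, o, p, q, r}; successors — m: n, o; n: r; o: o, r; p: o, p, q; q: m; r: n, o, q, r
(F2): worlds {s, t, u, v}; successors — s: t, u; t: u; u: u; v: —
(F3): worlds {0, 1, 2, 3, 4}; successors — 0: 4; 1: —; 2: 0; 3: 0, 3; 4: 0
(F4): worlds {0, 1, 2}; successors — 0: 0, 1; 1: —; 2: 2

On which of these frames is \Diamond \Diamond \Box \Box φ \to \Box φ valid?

none

This is the axiom for a generalized confluence (Geach) condition; its first-order frame correspondent is \forall x \forall y \forall z ((x R^2 y \wedge xRz) \to \exists w (y R^2 w \wedge z = w)).
(F1): fails — nR²q, nRr but no w with qR²w and r=w.
(F2): fails — sR²u, sRt but no w with uR²w and t=w.
(F3): fails — 0R²0, 0R4 but no w with 0R²w and 4=w.
(F4): fails — 0R²1, 0R0 but no w with 1R²w and 0=w.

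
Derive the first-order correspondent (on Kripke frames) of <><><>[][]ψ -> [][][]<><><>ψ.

This is a Sahlqvist (Geach-type) schema ◇^3□^2ψ → □^3◇^3ψ.
Minimal-valuation argument: fix x; take any y with xR^3y and any z with xR^3z. Set V(ψ) to the set of worlds R-reachable from y in exactly 2 steps. Then □^2ψ holds at y, so the antecedent holds at x; validity forces ◇^3ψ at z, giving a w with zR^3w and yR^2w.
First-order correspondent: forall x forall y forall z ((x R^3 y & x R^3 z) -> exists w (y R^2 w & z R^3 w)).

forall x forall y forall z ((x R^3 y & x R^3 z) -> exists w (y R^2 w & z R^3 w))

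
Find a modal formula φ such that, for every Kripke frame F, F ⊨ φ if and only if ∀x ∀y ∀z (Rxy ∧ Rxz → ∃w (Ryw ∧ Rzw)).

This is convergence; the standard corresponding axiom is .2: ◇□s → □◇s.
Suppose ◇□s→□◇s is valid. Take Rxy, Rxz and set V(s)={w : Ryw}. Then □s at y so ◇□s at x, so □◇s at x, so ◇s at z, giving w with Rzw and Ryw.

◇□s → □◇s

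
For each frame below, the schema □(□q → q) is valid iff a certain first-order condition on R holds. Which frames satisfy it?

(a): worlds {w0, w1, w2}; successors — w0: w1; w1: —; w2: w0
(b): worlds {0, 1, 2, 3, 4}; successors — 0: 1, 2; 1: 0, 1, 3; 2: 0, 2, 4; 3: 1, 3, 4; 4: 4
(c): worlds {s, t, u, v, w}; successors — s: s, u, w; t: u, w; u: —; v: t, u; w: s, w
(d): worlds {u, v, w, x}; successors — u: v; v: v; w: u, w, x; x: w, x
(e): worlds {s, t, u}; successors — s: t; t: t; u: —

(e)

The schema corresponds to shift-reflexivity: ∀x ∀y (Rxy → Ryy).
(a): fails — Rw0w1 but not Rw1w1.
(b): fails — R10 but not R00.
(c): fails — Rvt but not Rtt.
(d): fails — Rwu but not Ruu.
(e): holds.
Valid on: (e).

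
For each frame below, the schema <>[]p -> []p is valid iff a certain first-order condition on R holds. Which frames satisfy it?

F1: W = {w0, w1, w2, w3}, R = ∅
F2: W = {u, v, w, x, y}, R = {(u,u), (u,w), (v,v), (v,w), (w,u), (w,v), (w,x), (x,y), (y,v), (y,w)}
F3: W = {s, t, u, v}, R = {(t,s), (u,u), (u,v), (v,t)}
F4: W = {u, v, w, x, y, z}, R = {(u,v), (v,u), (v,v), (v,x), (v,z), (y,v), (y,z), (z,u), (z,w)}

The schema corresponds to the Euclidean property: forall x forall y forall z (Rxy & Rxz -> Ryz).
F1: satisfies the condition.
F2: fails — Ruw and Ruw but not Rww.
F3: fails — Rts and Rts but not Rss.
F4: fails — Rvz and Rvv but not Rzv.
Valid on: F1.

F1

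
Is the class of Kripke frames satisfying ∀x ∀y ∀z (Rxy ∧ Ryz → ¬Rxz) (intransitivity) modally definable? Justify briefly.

Not modally definable

If a class were modally definable it would be closed under surjective bounded morphisms (Goldblatt–Thomason).
The 7-cycle (worlds a,b,c,d,e,f,g with a→b→c→d→e→f→g→a) is intransitive. Mapping every world to a single reflexive point • is a surjective bounded morphism; the reflexive point is not intransitive (R••∧R•• but R••).
Hence intransitivity is not modally definable.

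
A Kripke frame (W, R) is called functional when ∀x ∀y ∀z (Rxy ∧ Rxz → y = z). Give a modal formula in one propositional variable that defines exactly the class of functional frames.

This is partial functionality; the standard corresponding axiom is CD: ◇p → □p.

◇p → □p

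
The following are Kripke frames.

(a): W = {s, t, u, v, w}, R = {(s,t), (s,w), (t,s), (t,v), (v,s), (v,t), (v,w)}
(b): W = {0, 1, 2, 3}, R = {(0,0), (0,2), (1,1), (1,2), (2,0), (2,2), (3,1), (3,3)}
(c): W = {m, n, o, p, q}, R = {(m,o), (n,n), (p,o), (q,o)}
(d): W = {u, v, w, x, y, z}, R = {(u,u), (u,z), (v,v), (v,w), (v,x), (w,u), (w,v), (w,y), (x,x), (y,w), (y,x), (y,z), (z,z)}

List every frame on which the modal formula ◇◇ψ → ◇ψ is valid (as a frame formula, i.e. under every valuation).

The schema corresponds to transitivity: ∀x ∀y ∀z (Rxy ∧ Ryz → Rxz).
(a): fails — Rtv and Rvw but not Rtw.
(b): fails — R12 and R20 but not R10.
(c): satisfies the condition.
(d): fails — Rwu and Ruz but not Rwz.

(c)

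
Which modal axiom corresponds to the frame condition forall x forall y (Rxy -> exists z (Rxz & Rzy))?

The condition is density. The C4 schema □□q → □q defines it.
Suppose □□q→□q is valid. Take Rxy and set V(q)={w : xR²w}. Then □□q at x, so □q at x, so q at y, i.e. ∃z(Rxz∧Rzy).

□□q → □q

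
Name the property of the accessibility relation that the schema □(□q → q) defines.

shift-reflexivity

This is the T□ axiom.
Its frame correspondent is shift-reflexivity — ∀x ∀y (Rxy → Ryy).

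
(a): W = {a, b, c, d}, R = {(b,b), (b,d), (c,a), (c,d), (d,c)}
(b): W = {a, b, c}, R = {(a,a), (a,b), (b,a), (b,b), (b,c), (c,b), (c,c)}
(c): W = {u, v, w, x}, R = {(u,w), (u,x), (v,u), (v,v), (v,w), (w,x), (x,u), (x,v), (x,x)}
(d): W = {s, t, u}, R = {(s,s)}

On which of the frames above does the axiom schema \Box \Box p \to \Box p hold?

Frame correspondent (Sahlqvist): \forall x \forall y (Rxy \to \exists z (Rxz \wedge Rzy)) — i.e. density.
(a): fails — Rcd but no z with Rcz and Rzd.
(b): ✓.
(c): fails — Ruw but no z with Ruz and Rzw.
(d): ✓.

(b), (d)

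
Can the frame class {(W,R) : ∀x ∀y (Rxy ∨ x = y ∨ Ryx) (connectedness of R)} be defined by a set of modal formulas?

Modal frame validity is preserved under disjoint unions.
Take 4 disjoint single-world reflexive frames: each is trivially connected, but their disjoint union has 4 worlds with no edge between distinct components, so it is not connected.
So the class is not modally definable.

Not definable by any modal formula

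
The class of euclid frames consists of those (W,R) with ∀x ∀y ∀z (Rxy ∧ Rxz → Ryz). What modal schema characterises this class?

A defining formula is ◇ψ → □◇ψ (the 5 axiom).
Suppose ◇ψ→□◇ψ is valid. Take Rxy, Rxz and set V(ψ)={y}. Then ◇ψ at x, so □◇ψ at x, so ◇ψ at z, so some w with Rzw has ψ; w=y, i.e. Rzy. By symmetry of the argument, Ryz.

◇ψ → □◇ψ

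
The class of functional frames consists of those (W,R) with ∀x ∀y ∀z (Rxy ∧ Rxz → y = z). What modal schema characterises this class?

This is partial functionality; the standard corresponding axiom is CD: ◇s → □s.
Suppose ◇s→□s is valid. Take Rxy, Rxz and set V(s)={y}. Then ◇s at x, so □s at x, so s at z, i.e. z=y.

◇s → □s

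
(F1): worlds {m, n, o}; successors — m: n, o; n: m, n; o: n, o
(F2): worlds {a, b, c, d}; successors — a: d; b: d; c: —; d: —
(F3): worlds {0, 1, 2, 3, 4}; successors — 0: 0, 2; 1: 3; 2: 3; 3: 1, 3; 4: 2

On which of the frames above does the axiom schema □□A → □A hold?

(F1)

The schema corresponds to density: ∀x ∀y (Rxy → ∃z (Rxz ∧ Rzy)).
(F1): condition met.
(F2): fails — Rad but no z with Raz and Rzd.
(F3): fails — R42 but no z with R4z and Rz2.
Valid on: (F1).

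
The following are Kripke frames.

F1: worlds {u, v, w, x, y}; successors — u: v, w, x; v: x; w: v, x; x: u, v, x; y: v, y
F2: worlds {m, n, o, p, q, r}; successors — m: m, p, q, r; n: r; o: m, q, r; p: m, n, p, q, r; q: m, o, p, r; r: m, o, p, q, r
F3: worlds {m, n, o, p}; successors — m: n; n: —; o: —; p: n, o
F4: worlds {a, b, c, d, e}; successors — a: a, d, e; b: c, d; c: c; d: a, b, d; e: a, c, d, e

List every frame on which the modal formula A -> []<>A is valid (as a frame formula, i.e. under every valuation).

none

The schema corresponds to symmetry: forall x forall y (Rxy -> Ryx).
F1: fails — Ruv but not Rvu.
F2: fails — Rom but not Rmo.
F3: fails — Rpo but not Rop.
F4: fails — Rbc but not Rcb.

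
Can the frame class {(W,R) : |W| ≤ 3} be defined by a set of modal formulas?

If a class were modally definable it would be closed under disjoint unions (Goldblatt–Thomason).
Any modal formula valid on each of 4 disjoint one-world frames is valid on their disjoint union (validity is preserved under disjoint unions). Each one-world frame has |W|=1≤3, but the union has |W|=4.
Hence having at most 3 worlds is not modally definable.

Not definable by any modal formula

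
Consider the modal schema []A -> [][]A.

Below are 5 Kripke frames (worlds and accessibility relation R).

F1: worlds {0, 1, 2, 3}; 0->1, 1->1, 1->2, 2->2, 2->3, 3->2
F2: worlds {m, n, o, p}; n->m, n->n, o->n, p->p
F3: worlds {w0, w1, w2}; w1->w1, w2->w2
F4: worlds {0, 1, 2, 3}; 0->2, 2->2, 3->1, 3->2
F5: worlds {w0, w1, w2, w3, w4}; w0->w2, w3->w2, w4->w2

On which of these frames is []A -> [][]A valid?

This is the axiom for transitivity; its first-order frame correspondent is forall x forall y forall z (Rxy & Ryz -> Rxz).
F1: fails — R32 and R23 but not R33.
F2: fails — Ron and Rnm but not Rom.
F3: satisfies the condition.
F4: satisfies the condition.
F5: satisfies the condition.

F3, F4, F5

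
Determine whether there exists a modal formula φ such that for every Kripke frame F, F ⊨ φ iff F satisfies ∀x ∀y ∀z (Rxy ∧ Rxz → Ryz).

Yes: it is the Euclidean property, defined by the 5 schema ◇r → □◇r.

Yes — defined by ◇r → □◇r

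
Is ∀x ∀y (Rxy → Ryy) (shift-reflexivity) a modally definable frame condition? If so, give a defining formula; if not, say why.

Yes: it is shift-reflexivity, defined by the T□ schema □(□q → q).
Suppose □(□q→q) is valid. Take Rxy and set V(q)={w : Ryw}. Then at y, □q holds; since □(□q→q) at x, □q→q at y, so q at y, i.e. Ryy.

Yes, by □(□q → q)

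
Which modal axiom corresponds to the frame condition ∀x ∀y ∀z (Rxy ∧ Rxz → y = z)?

◇ψ → □ψ

The condition is partial functionality. The CD schema ◇ψ → □ψ defines it.
Suppose ◇ψ→□ψ is valid. Take Rxy, Rxz and set V(ψ)={y}. Then ◇ψ at x, so □ψ at x, so ψ at z, i.e. z=y.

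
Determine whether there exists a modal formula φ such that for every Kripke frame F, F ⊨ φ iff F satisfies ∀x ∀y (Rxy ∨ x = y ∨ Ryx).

Modal frame validity is preserved under disjoint unions.
Take 2 disjoint single-world reflexive frames: each is trivially connected, but their disjoint union has 2 worlds with no edge between distinct components, so it is not connected.
So the class is not modally definable.

Not modally definable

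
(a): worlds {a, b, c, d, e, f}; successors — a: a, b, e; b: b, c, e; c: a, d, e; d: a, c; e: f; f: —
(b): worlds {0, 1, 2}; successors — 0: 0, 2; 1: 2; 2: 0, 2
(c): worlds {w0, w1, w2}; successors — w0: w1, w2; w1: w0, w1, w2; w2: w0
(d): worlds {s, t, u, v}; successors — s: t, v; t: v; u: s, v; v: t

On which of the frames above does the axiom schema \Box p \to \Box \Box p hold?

none

Frame correspondent (Sahlqvist): \forall x \forall y \forall z (Rxy \wedge Ryz \to Rxz) — i.e. transitivity.
(a): fails — Rbc and Rcd but not Rbd.
(b): fails — R12 and R20 but not R10.
(c): fails — Rw0w1 and Rw1w0 but not Rw0w0.
(d): fails — Ruv and Rvt but not Rut.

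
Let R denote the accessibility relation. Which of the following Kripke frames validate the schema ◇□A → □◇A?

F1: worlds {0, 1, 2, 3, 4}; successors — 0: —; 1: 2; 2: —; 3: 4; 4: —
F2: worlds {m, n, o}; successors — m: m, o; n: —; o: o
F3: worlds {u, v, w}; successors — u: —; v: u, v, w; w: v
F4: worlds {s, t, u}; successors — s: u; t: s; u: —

This is the axiom for convergence; its first-order frame correspondent is ∀x ∀y ∀z (Rxy ∧ Rxz → ∃w (Ryw ∧ Rzw)).
F1: fails — R12 and R12 but 2 and 2 have no common successor.
F2: holds.
F3: fails — Rvu and Rvu but u and u have no common successor.
F4: fails — Rsu and Rsu but u and u have no common successor.

F2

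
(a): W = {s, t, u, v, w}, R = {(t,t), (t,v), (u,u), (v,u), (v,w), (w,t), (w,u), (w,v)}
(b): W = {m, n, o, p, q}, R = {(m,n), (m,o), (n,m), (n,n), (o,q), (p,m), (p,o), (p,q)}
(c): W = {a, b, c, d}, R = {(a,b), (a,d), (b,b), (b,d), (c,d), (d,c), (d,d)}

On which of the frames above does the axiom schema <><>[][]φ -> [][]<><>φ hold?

This is the axiom for a generalized confluence (Geach) condition; its first-order frame correspondent is forall x forall y forall z ((x R^2 y & x R^2 z) -> exists w (y R^2 w & z R^2 w)).
(a): holds.
(b): fails — mR²m, mR²q but no w with mR²w and qR²w.
(c): holds.
Valid on: (a), (c).

(a), (c)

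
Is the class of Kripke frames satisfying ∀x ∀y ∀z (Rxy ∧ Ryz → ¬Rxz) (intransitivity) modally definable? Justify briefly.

No — not modally definable

If a class were modally definable it would be closed under surjective bounded morphisms (Goldblatt–Thomason).
The 5-cycle (worlds a,b,c,d,e with a→b→c→d→e→a) is intransitive. Mapping every world to a single reflexive point • is a surjective bounded morphism; the reflexive point is not intransitive (R••∧R•• but R••).
So the class is not modally definable.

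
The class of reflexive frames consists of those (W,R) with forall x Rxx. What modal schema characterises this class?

A defining formula is □q → q (the T axiom).

□q → q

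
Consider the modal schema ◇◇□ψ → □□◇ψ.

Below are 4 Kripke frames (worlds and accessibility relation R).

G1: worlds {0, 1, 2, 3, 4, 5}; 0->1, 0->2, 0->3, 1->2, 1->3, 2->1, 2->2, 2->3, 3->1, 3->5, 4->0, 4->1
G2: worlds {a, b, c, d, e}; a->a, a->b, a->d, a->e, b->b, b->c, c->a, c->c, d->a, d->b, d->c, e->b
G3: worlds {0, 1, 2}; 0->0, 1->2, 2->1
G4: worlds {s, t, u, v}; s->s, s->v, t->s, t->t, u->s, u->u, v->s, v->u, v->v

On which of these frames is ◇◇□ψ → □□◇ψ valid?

Frame correspondent (Sahlqvist): ∀x ∀y ∀z ((xR²y ∧ xR²z) → ∃w (yRw ∧ zRw)) — i.e. a generalized confluence (Geach) condition.
G1: fails — 0R²1, 0R²3 but no w with 1Rw and 3Rw.
G2: fails — aR²c, aR²e but no w with cRw and eRw.
G3: holds.
G4: holds.

G3, G4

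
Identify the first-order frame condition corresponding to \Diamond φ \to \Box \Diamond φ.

This schema is the 5 axiom.
It corresponds to the Euclidean property: \forall x \forall y \forall z (Rxy \wedge Rxz \to Ryz).

the Euclidean property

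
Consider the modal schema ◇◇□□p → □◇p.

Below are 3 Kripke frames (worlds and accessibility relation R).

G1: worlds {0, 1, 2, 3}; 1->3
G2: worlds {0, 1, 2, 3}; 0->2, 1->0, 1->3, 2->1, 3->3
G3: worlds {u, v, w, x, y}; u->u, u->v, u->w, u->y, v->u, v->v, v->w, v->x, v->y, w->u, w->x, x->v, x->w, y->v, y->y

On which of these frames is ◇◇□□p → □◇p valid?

G1, G3

This is the axiom for a generalized confluence (Geach) condition; its first-order frame correspondent is ∀x ∀y ∀z ((xR²y ∧ xRz) → ∃w (yR²w ∧ zRw)).
G1: holds.
G2: fails — 0R²1, 0R2 but no w with 1R²w and 2Rw.
G3: holds.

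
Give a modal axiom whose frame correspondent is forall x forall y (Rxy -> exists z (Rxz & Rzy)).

□□p → □p

This is density; the standard corresponding axiom is C4: □□p → □p.
Suppose □□p→□p is valid. Take Rxy and set V(p)={w : xR²w}. Then □□p at x, so □p at x, so p at y, i.e. ∃z(Rxz∧Rzy).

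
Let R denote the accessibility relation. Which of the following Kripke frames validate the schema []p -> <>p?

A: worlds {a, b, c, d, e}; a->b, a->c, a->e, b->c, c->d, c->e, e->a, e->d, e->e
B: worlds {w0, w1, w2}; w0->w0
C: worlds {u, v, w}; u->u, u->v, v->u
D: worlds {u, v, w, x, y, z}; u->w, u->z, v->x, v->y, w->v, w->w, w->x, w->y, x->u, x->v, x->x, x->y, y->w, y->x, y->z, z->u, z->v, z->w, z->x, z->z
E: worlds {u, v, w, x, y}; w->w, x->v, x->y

D

The schema corresponds to seriality: forall x exists y Rxy.
A: fails — world d has no successor.
B: fails — world w1 has no successor.
C: fails — world w has no successor.
D: holds.
E: fails — world u has no successor.
Valid on: D.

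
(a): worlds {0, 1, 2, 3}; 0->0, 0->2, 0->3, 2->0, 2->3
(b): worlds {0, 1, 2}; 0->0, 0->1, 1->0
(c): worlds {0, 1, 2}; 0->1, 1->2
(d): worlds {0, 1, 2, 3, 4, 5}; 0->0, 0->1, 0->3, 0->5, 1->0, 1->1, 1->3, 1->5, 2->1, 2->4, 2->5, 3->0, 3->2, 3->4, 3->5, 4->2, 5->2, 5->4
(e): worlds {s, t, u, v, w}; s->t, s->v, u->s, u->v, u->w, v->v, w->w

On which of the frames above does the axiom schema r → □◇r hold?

(b)

Frame correspondent (Sahlqvist): ∀x ∀y (Rxy → Ryx) — i.e. symmetry.
(a): fails — R23 but not R32.
(b): ✓.
(c): fails — R12 but not R21.
(d): fails — R34 but not R43.
(e): fails — Ruv but not Rvu.
Valid on: (b).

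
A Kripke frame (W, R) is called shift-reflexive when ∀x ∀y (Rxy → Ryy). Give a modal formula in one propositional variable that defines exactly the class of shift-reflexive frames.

□(□r → r)

This is shift-reflexivity; the standard corresponding axiom is T□: □(□r → r).
Suppose □(□r→r) is valid. Take Rxy and set V(r)={w : Ryw}. Then at y, □r holds; since □(□r→r) at x, □r→r at y, so r at y, i.e. Ryy.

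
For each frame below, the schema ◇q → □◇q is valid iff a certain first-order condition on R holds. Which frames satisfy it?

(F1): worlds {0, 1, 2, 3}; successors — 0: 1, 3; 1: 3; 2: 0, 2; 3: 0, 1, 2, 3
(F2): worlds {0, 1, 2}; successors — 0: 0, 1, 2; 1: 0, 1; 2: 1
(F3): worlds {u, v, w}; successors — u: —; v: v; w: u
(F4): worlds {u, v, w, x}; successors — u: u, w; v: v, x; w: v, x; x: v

none

The schema corresponds to the Euclidean property: ∀x ∀y ∀z (Rxy ∧ Rxz → Ryz).
(F1): fails — R01 and R01 but not R11.
(F2): fails — R02 and R00 but not R20.
(F3): fails — Rwu and Rwu but not Ruu.
(F4): fails — Ruw and Ruw but not Rww.
Valid on no frame.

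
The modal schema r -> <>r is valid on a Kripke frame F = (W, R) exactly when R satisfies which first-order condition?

This is frame-equivalent to □r → r (substitute ¬r for r and contrapose).
Suppose □r→r is valid. At any x set V(r)={w : Rxw}. Then □r holds at x, so r holds at x, i.e. Rxx.

Reflexivity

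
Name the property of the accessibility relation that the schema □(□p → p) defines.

This is the T□ axiom.
Its frame correspondent is shift-reflexivity — ∀x ∀y (Rxy → Ryy).

shift-reflexivity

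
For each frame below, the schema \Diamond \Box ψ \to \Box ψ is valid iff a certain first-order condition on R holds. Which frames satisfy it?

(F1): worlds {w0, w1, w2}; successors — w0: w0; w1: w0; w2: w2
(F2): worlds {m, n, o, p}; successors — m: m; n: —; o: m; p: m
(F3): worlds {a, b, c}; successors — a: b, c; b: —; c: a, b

(F1), (F2)

This is the axiom for the Euclidean property; its first-order frame correspondent is \forall x \forall y \forall z (Rxy \wedge Rxz \to Ryz).
(F1): satisfies the condition.
(F2): satisfies the condition.
(F3): fails — Rac and Rac but not Rcc.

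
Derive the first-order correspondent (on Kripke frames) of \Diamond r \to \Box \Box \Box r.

This is a Sahlqvist (Geach-type) schema ◇^1□^0r → □^3◇^0r.
First-order correspondent: \forall x \forall y \forall z ((xRy \wedge x R^3 z) \to \exists w (y = w \wedge z = w)).

\forall x \forall y \forall z ((xRy \wedge x R^3 z) \to \exists w (y = w \wedge z = w))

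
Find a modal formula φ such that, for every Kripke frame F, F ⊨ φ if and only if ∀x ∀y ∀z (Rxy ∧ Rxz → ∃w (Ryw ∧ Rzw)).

◇□ψ → □◇ψ

The condition is convergence. The .2 schema ◇□ψ → □◇ψ defines it.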